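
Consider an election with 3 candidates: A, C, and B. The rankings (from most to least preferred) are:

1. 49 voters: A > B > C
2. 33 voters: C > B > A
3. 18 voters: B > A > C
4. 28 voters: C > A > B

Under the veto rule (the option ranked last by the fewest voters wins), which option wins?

B

Last-place votes: A 33, C 67, B 28.
B is ranked last by the fewest voters, so B wins.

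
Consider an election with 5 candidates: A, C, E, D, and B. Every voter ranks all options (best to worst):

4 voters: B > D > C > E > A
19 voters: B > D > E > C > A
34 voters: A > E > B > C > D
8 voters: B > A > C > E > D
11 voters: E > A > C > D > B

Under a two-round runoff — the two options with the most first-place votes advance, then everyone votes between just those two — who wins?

Round 1 first-place votes: A 34, C 0, E 11, D 0, B 31.
A and B advance.
Runoff: A is preferred to B by 45 voters; B by 31.
A wins the runoff.

A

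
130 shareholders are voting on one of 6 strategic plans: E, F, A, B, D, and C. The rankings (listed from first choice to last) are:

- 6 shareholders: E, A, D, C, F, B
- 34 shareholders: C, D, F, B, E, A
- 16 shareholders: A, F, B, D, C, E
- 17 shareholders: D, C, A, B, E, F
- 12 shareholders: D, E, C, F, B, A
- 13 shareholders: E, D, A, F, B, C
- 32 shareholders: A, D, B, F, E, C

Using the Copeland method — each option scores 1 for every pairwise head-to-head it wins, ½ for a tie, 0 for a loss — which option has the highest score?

E: ties A; loses to F, B, D, and C → score 0.5.
F: beats E and B; loses to A, D, and C → score 2.
A: beats F, B, and C; ties E; loses to D → score 3.5.
B: beats E; loses to F, A, D, and C → score 1.
D: beats E, F, A, B, and C → score 5.
C: beats E, F, and B; loses to A and D → score 3.
D has the best pairwise record.

D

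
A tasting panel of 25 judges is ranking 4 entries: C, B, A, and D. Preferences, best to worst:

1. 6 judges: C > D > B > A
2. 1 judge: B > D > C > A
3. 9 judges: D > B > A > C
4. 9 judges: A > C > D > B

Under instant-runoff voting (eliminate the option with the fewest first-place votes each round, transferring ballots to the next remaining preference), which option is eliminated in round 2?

Round 1: C 6, B 1, A 9, D 9. Eliminate B.
Round 2: C 6, A 9, D 10. Eliminate C.

C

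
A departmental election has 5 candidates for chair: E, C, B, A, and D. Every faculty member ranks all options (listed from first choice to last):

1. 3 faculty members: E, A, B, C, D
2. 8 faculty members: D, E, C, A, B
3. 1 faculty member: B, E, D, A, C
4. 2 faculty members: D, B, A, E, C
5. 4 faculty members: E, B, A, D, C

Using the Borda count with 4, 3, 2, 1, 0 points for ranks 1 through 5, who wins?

E

E: 3·4 + 8·3 + 1·3 + 2·1 + 4·4 = 57
C: 3·1 + 8·2 + 1·0 + 2·0 + 4·0 = 19
B: 3·2 + 8·0 + 1·4 + 2·3 + 4·3 = 28
A: 3·3 + 8·1 + 1·1 + 2·2 + 4·2 = 30
D: 3·0 + 8·4 + 1·2 + 2·4 + 4·1 = 46
E has the highest Borda score (57).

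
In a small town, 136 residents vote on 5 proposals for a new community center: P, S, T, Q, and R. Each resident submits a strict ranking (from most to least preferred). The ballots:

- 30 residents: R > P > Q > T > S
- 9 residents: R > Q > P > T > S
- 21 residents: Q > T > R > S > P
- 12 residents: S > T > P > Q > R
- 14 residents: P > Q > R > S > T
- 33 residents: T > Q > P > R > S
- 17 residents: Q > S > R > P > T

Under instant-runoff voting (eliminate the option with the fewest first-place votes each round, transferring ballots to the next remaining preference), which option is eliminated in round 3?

Round 1: P 14, S 12, T 33, Q 38, R 39. Eliminate S.
Round 2: P 14, T 45, Q 38, R 39. Eliminate P.
Round 3: T 45, Q 52, R 39. Eliminate R.

R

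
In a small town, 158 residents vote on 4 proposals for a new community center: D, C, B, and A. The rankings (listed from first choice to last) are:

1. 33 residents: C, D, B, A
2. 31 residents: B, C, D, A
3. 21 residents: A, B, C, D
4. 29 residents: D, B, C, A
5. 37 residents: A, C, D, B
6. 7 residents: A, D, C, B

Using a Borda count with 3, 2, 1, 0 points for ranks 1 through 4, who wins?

C

D: 33·2 + 31·1 + 21·0 + 29·3 + 37·1 + 7·2 = 235
C: 33·3 + 31·2 + 21·1 + 29·1 + 37·2 + 7·1 = 292
B: 33·1 + 31·3 + 21·2 + 29·2 + 37·0 + 7·0 = 226
A: 33·0 + 31·0 + 21·3 + 29·0 + 37·3 + 7·3 = 195
C has the highest Borda score (292).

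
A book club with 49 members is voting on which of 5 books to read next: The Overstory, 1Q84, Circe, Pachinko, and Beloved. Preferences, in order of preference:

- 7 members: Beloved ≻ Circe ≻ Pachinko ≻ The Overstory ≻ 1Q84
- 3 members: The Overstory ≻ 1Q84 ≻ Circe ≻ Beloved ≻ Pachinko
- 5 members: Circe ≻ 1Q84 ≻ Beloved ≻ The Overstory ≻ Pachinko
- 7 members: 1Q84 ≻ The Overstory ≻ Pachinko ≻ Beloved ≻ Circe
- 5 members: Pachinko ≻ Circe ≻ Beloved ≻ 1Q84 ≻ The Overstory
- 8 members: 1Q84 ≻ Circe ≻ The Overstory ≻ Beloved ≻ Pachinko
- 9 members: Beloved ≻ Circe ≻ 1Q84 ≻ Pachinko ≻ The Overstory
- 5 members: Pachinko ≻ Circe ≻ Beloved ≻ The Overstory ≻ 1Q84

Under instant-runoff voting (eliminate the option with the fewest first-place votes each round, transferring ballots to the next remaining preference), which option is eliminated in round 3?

Round 1: The Overstory 3, 1Q84 15, Circe 5, Pachinko 10, Beloved 16. Eliminate The Overstory.
Round 2: 1Q84 18, Circe 5, Pachinko 10, Beloved 16. Eliminate Circe.
Round 3: 1Q84 23, Pachinko 10, Beloved 16. Eliminate Pachinko.

Pachinko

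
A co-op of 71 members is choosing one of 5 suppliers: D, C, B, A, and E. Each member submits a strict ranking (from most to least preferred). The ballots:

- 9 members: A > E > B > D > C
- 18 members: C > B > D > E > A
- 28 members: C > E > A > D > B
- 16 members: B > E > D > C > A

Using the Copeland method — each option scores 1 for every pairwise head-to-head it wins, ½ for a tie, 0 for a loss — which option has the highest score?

C

D: loses to C, B, A, and E → score 0.
C: beats D, B, A, and E → score 4.
B: beats D; loses to C, A, and E → score 1.
A: beats D and B; loses to C and E → score 2.
E: beats D, B, and A; loses to C → score 3.
C has the best pairwise record.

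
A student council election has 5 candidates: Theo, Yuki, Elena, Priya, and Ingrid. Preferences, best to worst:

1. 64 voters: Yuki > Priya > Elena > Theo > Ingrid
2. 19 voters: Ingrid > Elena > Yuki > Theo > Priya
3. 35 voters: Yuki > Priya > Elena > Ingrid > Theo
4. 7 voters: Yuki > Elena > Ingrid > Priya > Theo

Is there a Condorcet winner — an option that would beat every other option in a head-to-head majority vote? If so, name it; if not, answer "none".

Yuki vs Theo: 125–0 for Yuki.
Yuki vs Elena: 106–19 for Yuki.
Yuki vs Priya: 125–0 for Yuki.
Yuki vs Ingrid: 106–19 for Yuki.
Yuki beats every other option head-to-head.

Yuki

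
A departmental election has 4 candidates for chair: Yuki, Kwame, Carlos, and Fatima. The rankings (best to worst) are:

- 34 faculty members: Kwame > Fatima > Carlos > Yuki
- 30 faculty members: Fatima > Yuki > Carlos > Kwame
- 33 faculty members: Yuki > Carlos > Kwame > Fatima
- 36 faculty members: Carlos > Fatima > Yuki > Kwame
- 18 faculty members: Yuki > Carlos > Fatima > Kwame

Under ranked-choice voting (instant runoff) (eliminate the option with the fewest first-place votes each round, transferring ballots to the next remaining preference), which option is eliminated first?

Round 1: Yuki 51, Kwame 34, Carlos 36, Fatima 30. Eliminate Fatima.

Fatima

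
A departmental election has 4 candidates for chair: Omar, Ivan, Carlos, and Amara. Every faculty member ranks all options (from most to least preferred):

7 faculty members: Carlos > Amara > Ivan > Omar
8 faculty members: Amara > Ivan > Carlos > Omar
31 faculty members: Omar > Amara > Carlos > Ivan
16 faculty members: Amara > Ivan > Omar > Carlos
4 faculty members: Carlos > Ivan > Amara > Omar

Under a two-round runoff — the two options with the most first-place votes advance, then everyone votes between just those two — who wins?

Amara

Round 1 first-place votes: Omar 31, Ivan 0, Carlos 11, Amara 24.
Omar and Amara advance.
Runoff: Omar is preferred to Amara by 31 voters; Amara by 35.
Amara wins the runoff.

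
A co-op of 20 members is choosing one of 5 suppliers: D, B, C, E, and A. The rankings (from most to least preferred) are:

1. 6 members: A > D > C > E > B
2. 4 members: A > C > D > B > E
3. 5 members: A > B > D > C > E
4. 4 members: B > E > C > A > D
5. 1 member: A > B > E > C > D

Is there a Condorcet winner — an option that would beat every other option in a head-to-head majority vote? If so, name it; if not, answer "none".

A

A vs D: 20–0 for A.
A vs B: 16–4 for A.
A vs C: 16–4 for A.
A vs E: 16–4 for A.
A beats every other option head-to-head.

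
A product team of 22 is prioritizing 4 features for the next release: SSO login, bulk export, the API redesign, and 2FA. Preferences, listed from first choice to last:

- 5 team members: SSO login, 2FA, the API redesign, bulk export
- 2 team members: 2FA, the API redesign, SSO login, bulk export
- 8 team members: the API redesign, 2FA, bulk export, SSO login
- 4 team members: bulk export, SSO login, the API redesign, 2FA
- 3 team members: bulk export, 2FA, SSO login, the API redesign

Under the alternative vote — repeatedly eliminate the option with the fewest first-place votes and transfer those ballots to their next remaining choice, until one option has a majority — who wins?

Round 1: SSO login 5, bulk export 7, the API redesign 8, 2FA 2. Eliminate 2FA.
Round 2: SSO login 5, bulk export 7, the API redesign 10. Eliminate SSO login.
Round 3: bulk export 7, the API redesign 15. The API redesign has a majority.

the API redesign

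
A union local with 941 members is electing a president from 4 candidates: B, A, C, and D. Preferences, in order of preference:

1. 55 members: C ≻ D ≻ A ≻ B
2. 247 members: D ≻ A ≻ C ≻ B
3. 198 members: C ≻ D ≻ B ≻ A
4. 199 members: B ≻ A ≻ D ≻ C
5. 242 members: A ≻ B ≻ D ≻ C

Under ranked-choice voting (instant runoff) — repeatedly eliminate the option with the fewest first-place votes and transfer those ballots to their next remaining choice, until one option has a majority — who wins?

A

Round 1: B 199, A 242, C 253, D 247. Eliminate B.
Round 2: A 441, C 253, D 247. Eliminate D.
Round 3: A 688, C 253. A has a majority.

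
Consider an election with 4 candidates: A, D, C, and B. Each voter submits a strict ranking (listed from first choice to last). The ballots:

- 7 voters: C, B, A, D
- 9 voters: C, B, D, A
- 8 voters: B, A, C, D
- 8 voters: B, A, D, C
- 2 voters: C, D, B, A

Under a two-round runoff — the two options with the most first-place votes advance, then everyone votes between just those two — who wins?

Round 1 first-place votes: A 0, D 0, C 18, B 16.
C and B advance.
Runoff: C is preferred to B by 18 voters; B by 16.
C wins the runoff.

C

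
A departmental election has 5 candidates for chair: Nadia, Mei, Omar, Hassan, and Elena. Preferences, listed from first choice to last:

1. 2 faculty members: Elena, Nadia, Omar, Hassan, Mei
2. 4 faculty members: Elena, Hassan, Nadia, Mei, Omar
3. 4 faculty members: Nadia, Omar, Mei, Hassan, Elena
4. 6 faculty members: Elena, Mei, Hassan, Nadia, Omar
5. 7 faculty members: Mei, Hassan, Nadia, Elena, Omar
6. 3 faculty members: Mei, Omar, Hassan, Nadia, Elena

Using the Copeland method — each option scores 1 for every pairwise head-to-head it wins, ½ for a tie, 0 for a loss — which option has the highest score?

Mei

Nadia: beats Omar and Elena; loses to Mei and Hassan → score 2.
Mei: beats Nadia, Omar, Hassan, and Elena → score 4.
Omar: loses to Nadia, Mei, Hassan, and Elena → score 0.
Hassan: beats Nadia, Omar, and Elena; loses to Mei → score 3.
Elena: beats Omar; loses to Nadia, Mei, and Hassan → score 1.
Mei has the best pairwise record.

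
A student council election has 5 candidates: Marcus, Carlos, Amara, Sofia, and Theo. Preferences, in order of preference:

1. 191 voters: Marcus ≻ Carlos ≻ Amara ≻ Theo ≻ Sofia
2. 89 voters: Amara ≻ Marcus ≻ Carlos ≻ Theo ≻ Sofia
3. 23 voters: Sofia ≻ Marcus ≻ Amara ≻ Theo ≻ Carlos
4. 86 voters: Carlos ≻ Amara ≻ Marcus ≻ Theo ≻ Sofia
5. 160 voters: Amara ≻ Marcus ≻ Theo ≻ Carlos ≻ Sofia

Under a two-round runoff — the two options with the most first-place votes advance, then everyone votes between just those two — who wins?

Round 1 first-place votes: Marcus 191, Carlos 86, Amara 249, Sofia 23, Theo 0.
Amara and Marcus advance.
Runoff: Amara is preferred to Marcus by 335 voters; Marcus by 214.
Amara wins the runoff.

Amara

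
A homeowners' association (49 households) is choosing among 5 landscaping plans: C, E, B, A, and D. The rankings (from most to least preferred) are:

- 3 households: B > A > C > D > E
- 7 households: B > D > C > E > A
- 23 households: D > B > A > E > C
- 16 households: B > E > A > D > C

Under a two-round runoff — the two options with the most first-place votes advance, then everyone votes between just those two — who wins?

Round 1 first-place votes: C 0, E 0, B 26, A 0, D 23.
B and D advance.
Runoff: B is preferred to D by 26 voters; D by 23.
B wins the runoff.

B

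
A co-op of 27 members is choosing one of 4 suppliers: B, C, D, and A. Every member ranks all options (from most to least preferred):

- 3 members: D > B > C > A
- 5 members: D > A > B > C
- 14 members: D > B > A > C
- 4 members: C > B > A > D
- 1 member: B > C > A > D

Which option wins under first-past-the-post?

D

First-place votes: B 1, C 4, D 22, A 0.
D has the most first-place votes.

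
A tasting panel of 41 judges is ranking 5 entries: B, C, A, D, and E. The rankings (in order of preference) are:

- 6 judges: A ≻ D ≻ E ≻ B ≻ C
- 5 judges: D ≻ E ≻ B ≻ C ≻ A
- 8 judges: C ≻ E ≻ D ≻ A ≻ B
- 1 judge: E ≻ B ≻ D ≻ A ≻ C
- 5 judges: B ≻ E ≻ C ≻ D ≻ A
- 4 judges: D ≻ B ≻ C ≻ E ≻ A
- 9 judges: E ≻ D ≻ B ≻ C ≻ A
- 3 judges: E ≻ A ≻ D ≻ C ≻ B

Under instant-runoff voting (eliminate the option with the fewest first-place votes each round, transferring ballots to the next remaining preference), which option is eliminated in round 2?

A

Round 1: B 5, C 8, A 6, D 9, E 13. Eliminate B.
Round 2: C 8, A 6, D 9, E 18. Eliminate A.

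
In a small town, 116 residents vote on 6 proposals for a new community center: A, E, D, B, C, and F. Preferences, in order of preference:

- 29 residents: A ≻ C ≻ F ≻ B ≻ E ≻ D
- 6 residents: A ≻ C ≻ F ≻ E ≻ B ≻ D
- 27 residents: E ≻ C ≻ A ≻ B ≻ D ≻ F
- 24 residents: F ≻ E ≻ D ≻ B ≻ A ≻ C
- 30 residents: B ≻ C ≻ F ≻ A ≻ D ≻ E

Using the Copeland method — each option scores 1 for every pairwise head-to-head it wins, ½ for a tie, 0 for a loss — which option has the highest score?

A: beats E, D, B, C, and F → score 5.
E: beats D; loses to A, B, C, and F → score 1.
D: loses to A, E, B, C, and F → score 0.
B: beats E and D; loses to A, C, and F → score 2.
C: beats E, D, B, and F; loses to A → score 4.
F: beats E, D, and B; loses to A and C → score 3.
A has the best pairwise record.

A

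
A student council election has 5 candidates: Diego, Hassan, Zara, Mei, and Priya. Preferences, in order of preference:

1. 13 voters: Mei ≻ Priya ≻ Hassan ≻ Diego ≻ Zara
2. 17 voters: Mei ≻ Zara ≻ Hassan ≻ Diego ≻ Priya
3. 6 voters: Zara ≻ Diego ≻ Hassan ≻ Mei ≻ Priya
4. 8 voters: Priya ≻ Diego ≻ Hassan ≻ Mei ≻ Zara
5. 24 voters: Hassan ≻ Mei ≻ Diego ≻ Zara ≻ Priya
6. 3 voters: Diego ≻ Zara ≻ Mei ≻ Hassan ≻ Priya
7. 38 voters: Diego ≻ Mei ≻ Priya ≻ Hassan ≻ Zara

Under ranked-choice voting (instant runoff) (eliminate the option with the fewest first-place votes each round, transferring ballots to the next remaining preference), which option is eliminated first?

Zara

Round 1: Diego 41, Hassan 24, Zara 6, Mei 30, Priya 8. Eliminate Zara.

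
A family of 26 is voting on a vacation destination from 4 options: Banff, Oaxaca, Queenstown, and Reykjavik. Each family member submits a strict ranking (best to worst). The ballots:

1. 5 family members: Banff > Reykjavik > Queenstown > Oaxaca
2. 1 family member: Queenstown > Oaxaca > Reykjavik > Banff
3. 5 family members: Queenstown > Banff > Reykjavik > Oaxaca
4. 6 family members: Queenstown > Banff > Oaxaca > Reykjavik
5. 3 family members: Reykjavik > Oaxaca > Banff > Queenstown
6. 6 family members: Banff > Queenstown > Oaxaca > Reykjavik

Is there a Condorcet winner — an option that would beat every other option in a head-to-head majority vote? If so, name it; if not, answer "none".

Banff vs Oaxaca: 22–4 for Banff.
Banff vs Queenstown: 14–12 for Banff.
Banff vs Reykjavik: 22–4 for Banff.
Banff beats every other option head-to-head.

Banff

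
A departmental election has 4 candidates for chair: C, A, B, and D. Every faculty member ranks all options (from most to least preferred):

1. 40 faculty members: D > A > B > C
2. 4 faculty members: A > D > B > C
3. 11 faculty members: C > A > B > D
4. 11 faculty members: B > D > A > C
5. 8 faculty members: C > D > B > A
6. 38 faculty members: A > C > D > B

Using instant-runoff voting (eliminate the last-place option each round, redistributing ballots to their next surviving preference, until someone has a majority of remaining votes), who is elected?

D

Round 1: C 19, A 42, B 11, D 40. Eliminate B.
Round 2: C 19, A 42, D 51. Eliminate C.
Round 3: A 53, D 59. D has a majority.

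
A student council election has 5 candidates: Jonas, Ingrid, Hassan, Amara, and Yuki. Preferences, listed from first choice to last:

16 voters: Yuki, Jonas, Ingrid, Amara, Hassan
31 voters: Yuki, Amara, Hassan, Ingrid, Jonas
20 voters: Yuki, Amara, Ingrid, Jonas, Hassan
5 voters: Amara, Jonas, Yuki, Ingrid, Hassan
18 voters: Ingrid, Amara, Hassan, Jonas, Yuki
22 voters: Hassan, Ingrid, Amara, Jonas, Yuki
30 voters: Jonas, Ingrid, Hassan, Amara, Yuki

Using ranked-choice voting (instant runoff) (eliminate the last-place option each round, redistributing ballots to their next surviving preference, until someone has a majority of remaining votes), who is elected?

Round 1: Jonas 30, Ingrid 18, Hassan 22, Amara 5, Yuki 67. Eliminate Amara.
Round 2: Jonas 35, Ingrid 18, Hassan 22, Yuki 67. Eliminate Ingrid.
Round 3: Jonas 35, Hassan 40, Yuki 67. Eliminate Jonas.
Round 4: Hassan 70, Yuki 72. Yuki has a majority.

Yuki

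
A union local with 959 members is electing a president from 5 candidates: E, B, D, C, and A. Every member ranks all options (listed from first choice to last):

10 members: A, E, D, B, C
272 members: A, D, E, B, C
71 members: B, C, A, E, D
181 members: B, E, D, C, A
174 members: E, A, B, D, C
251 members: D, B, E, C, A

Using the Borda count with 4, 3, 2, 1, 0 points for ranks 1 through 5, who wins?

E: 10·3 + 272·2 + 71·1 + 181·3 + 174·4 + 251·2 = 2386
B: 10·1 + 272·1 + 71·4 + 181·4 + 174·2 + 251·3 = 2391
D: 10·2 + 272·3 + 71·0 + 181·2 + 174·1 + 251·4 = 2376
C: 10·0 + 272·0 + 71·3 + 181·1 + 174·0 + 251·1 = 645
A: 10·4 + 272·4 + 71·2 + 181·0 + 174·3 + 251·0 = 1792
B has the highest Borda score (2391).

B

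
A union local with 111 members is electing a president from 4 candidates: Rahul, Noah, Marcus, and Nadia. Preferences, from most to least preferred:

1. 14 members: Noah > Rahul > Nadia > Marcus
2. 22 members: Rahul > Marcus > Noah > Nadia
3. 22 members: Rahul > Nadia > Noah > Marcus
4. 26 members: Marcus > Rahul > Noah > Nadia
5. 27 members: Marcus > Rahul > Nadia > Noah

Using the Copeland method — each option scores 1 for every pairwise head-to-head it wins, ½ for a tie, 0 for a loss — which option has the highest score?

Rahul: beats Noah, Marcus, and Nadia → score 3.
Noah: beats Nadia; loses to Rahul and Marcus → score 1.
Marcus: beats Noah and Nadia; loses to Rahul → score 2.
Nadia: loses to Rahul, Noah, and Marcus → score 0.
Rahul has the best pairwise record.

Rahul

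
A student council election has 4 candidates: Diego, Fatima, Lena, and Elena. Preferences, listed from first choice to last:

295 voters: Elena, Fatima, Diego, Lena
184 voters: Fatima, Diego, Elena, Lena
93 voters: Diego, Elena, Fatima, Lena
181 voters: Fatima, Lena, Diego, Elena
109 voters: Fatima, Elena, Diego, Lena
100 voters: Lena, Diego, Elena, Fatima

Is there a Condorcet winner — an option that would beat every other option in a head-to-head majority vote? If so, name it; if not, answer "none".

Checking pairwise contests:
Fatima beats Diego 769–193.
Elena beats Fatima 488–474.
Diego beats Lena 681–281.
Diego beats Elena 558–404.
Every option loses at least one head-to-head, so there is no Condorcet winner.

none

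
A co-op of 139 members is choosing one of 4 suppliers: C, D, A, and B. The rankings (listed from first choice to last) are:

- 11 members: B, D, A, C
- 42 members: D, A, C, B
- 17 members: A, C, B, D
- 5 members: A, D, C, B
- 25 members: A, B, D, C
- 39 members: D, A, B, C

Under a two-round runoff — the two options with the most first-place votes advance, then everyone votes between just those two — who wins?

D

Round 1 first-place votes: C 0, D 81, A 47, B 11.
D and A advance.
Runoff: D is preferred to A by 92 voters; A by 47.
D wins the runoff.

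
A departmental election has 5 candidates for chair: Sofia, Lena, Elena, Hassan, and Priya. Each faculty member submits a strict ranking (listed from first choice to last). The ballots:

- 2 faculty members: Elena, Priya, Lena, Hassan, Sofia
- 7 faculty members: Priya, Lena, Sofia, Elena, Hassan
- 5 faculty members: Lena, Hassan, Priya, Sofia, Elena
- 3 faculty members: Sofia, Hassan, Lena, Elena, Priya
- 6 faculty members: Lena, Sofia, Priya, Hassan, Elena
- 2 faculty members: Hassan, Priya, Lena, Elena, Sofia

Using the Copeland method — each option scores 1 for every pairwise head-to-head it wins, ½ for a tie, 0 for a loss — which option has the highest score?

Sofia: beats Elena and Hassan; loses to Lena and Priya → score 2.
Lena: beats Sofia, Elena, Hassan, and Priya → score 4.
Elena: loses to Sofia, Lena, Hassan, and Priya → score 0.
Hassan: beats Elena; loses to Sofia, Lena, and Priya → score 1.
Priya: beats Sofia, Elena, and Hassan; loses to Lena → score 3.
Lena has the best pairwise record.

Lena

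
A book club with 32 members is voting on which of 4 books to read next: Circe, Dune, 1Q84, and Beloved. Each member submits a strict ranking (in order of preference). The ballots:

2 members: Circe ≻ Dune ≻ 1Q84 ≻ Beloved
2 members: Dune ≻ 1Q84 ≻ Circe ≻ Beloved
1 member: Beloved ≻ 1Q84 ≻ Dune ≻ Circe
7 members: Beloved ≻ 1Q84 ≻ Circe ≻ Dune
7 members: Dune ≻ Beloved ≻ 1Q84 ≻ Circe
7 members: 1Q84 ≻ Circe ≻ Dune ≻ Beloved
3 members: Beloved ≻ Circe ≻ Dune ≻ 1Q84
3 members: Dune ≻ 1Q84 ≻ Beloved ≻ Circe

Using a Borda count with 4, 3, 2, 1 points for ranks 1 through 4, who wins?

1Q84

Circe: 2·4 + 2·2 + 1·1 + 7·2 + 7·1 + 7·3 + 3·3 + 3·1 = 67
Dune: 2·3 + 2·4 + 1·2 + 7·1 + 7·4 + 7·2 + 3·2 + 3·4 = 83
1Q84: 2·2 + 2·3 + 1·3 + 7·3 + 7·2 + 7·4 + 3·1 + 3·3 = 88
Beloved: 2·1 + 2·1 + 1·4 + 7·4 + 7·3 + 7·1 + 3·4 + 3·2 = 82
1Q84 has the highest Borda score (88).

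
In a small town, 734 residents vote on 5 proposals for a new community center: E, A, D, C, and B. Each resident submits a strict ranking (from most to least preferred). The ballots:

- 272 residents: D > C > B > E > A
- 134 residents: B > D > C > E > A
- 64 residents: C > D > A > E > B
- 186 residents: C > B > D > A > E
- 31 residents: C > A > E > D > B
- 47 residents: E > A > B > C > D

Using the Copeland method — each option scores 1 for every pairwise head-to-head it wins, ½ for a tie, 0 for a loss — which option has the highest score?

D

E: beats A; loses to D, C, and B → score 1.
A: loses to E, D, C, and B → score 0.
D: beats E, A, and C; ties B → score 3.5.
C: beats E, A, and B; loses to D → score 3.
B: beats E and A; ties D; loses to C → score 2.5.
D has the best pairwise record.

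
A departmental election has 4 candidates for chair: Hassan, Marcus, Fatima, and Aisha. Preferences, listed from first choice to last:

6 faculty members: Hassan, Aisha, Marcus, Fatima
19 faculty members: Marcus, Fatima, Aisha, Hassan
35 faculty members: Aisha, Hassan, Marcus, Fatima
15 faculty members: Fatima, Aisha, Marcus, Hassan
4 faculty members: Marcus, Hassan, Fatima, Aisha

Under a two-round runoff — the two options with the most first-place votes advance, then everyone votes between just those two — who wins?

Aisha

Round 1 first-place votes: Hassan 6, Marcus 23, Fatima 15, Aisha 35.
Aisha and Marcus advance.
Runoff: Aisha is preferred to Marcus by 56 voters; Marcus by 23.
Aisha wins the runoff.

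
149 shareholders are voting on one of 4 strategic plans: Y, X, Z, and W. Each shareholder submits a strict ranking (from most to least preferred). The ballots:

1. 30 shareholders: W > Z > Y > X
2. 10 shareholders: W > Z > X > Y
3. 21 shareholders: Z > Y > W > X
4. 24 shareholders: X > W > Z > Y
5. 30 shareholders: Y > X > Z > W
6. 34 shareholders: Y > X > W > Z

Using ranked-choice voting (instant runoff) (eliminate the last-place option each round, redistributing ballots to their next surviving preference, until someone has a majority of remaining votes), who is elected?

Y

Round 1: Y 64, X 24, Z 21, W 40. Eliminate Z.
Round 2: Y 85, X 24, W 40. Y has a majority.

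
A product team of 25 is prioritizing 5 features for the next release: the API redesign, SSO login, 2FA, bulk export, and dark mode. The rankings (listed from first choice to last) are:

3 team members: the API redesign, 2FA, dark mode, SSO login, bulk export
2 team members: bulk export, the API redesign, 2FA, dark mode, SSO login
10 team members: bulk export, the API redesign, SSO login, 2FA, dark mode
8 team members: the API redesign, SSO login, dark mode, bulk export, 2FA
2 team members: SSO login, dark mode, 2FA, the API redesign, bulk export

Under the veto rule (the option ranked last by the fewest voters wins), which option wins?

Last-place votes: the API redesign 0, SSO login 2, 2FA 8, bulk export 5, dark mode 10.
the API redesign is ranked last by the fewest voters, so the API redesign wins.

the API redesign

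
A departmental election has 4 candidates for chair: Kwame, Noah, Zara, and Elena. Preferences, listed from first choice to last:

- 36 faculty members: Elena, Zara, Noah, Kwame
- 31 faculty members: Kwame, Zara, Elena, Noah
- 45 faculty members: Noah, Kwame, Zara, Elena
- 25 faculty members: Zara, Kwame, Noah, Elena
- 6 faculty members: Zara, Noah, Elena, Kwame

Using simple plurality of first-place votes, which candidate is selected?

Noah

First-place votes: Kwame 31, Noah 45, Zara 31, Elena 36.
Noah has the most first-place votes.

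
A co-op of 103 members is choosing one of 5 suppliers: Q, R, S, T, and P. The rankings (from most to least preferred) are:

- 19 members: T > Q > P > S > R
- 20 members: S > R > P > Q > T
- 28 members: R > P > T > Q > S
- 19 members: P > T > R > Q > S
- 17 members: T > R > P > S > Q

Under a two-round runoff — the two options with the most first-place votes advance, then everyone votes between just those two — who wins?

Round 1 first-place votes: Q 0, R 28, S 20, T 36, P 19.
T and R advance.
Runoff: T is preferred to R by 55 voters; R by 48.
T wins the runoff.

T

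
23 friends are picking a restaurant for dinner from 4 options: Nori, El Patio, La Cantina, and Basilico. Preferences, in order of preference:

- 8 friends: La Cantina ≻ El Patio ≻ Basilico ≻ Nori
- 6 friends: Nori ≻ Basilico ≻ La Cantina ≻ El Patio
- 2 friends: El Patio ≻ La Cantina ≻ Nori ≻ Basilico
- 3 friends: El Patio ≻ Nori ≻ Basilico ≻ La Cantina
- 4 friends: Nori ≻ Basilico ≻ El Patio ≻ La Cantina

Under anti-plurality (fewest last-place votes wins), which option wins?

Basilico

Last-place votes: Nori 8, El Patio 6, La Cantina 7, Basilico 2.
Basilico is ranked last by the fewest voters, so Basilico wins.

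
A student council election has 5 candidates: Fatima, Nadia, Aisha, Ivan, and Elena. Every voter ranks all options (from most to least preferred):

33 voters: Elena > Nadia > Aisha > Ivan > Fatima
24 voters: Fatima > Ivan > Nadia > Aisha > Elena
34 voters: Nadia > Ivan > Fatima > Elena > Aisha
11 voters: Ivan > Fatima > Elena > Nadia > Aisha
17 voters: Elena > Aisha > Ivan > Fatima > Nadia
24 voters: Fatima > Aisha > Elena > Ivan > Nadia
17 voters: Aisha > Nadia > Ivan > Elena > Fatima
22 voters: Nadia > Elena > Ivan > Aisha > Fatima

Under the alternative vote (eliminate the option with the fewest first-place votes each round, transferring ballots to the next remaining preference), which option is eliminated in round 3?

Elena

Round 1: Fatima 48, Nadia 56, Aisha 17, Ivan 11, Elena 50. Eliminate Ivan.
Round 2: Fatima 59, Nadia 56, Aisha 17, Elena 50. Eliminate Aisha.
Round 3: Fatima 59, Nadia 73, Elena 50. Eliminate Elena.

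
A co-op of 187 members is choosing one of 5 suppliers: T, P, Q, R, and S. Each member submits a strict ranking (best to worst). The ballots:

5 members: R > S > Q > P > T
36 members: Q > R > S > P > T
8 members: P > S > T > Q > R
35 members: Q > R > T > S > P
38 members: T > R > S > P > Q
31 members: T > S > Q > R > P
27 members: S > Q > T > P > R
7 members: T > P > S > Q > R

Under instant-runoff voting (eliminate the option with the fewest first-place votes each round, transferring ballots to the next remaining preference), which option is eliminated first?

R

Round 1: T 76, P 8, Q 71, R 5, S 27. Eliminate R.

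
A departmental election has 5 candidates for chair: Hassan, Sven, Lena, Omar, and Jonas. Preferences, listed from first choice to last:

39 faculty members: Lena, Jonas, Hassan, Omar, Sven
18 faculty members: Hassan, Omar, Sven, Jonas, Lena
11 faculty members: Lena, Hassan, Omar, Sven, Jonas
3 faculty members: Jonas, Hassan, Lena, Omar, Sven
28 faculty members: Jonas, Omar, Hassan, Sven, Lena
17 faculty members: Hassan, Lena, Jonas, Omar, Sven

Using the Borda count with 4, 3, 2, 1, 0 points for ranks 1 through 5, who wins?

Hassan

Hassan: 39·2 + 18·4 + 11·3 + 3·3 + 28·2 + 17·4 = 316
Sven: 39·0 + 18·2 + 11·1 + 3·0 + 28·1 + 17·0 = 75
Lena: 39·4 + 18·0 + 11·4 + 3·2 + 28·0 + 17·3 = 257
Omar: 39·1 + 18·3 + 11·2 + 3·1 + 28·3 + 17·1 = 219
Jonas: 39·3 + 18·1 + 11·0 + 3·4 + 28·4 + 17·2 = 293
Hassan has the highest Borda score (316).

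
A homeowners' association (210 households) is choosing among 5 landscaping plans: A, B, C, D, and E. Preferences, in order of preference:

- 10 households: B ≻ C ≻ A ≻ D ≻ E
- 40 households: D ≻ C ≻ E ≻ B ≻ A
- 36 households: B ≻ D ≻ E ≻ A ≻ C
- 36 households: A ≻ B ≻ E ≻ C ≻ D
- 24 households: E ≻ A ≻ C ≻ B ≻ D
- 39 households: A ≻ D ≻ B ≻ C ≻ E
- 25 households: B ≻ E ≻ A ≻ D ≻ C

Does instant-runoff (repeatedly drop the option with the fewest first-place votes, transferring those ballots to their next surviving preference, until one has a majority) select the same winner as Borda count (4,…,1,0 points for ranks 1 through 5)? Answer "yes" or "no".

Instant-runoff — R1 A 75, B 71, C 0, D 40, E 24 (C out); R2 A 75, B 71, D 40, E 24 (E out); R3 A 99, B 71, D 40 (D out); R4 A 99, B 111 (B winner). Winner: B.
Borda — scores: A 478, B 534, C 273, D 420, E 395. Winner: B.
The two methods agree.

yes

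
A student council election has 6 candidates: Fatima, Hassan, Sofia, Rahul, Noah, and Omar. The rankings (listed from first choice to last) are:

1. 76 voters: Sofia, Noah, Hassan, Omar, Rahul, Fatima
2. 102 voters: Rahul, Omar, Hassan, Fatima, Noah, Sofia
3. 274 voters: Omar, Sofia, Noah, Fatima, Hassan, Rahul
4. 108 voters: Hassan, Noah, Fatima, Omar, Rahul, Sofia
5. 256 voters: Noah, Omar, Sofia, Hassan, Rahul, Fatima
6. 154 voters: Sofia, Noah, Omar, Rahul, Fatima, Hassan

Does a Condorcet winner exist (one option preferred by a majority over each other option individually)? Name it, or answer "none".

none

Checking pairwise contests:
Hassan beats Fatima 542–428.
Sofia beats Hassan 760–210.
Omar beats Sofia 740–230.
Hassan beats Rahul 714–256.
Sofia beats Noah 504–466.
Noah beats Omar 594–376.
Every option loses at least one head-to-head, so there is no Condorcet winner.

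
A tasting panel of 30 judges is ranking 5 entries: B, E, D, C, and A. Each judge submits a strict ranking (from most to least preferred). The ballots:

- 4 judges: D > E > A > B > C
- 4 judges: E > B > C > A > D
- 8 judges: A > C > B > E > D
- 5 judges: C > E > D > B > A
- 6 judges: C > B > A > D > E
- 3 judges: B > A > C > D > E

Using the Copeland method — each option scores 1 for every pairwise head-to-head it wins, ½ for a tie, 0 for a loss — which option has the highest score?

C

B: beats E, D, and A; loses to C → score 3.
E: beats D; loses to B, C, and A → score 1.
D: loses to B, E, C, and A → score 0.
C: beats B, E, and D; ties A → score 3.5.
A: beats E and D; ties C; loses to B → score 2.5.
C has the best pairwise record.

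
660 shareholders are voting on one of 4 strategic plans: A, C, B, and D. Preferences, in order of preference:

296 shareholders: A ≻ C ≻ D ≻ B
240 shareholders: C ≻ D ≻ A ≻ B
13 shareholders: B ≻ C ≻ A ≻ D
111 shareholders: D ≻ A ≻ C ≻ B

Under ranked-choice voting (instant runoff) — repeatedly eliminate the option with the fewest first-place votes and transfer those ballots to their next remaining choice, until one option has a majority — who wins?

Round 1: A 296, C 240, B 13, D 111. Eliminate B.
Round 2: A 296, C 253, D 111. Eliminate D.
Round 3: A 407, C 253. A has a majority.

A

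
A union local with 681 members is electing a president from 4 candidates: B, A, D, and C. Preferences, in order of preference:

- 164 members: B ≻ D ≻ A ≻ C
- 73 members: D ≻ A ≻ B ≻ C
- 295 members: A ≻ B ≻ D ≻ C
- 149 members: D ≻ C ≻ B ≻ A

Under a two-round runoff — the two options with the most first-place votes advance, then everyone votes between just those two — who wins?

D

Round 1 first-place votes: B 164, A 295, D 222, C 0.
A and D advance.
Runoff: A is preferred to D by 295 voters; D by 386.
D wins the runoff.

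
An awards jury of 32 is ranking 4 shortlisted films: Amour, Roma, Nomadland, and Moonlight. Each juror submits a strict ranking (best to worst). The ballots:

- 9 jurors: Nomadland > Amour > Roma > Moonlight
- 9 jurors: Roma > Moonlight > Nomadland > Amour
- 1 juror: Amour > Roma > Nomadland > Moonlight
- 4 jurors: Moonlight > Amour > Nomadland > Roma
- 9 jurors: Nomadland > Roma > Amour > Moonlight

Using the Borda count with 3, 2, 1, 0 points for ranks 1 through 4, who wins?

Amour: 9·2 + 9·0 + 1·3 + 4·2 + 9·1 = 38
Roma: 9·1 + 9·3 + 1·2 + 4·0 + 9·2 = 56
Nomadland: 9·3 + 9·1 + 1·1 + 4·1 + 9·3 = 68
Moonlight: 9·0 + 9·2 + 1·0 + 4·3 + 9·0 = 30
Nomadland has the highest Borda score (68).

Nomadland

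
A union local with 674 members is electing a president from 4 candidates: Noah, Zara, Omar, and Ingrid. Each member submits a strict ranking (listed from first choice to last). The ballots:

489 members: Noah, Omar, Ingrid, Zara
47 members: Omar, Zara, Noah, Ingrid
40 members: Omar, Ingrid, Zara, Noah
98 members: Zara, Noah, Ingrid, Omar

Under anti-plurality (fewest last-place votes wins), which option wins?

Last-place votes: Noah 40, Zara 489, Omar 98, Ingrid 47.
Noah is ranked last by the fewest voters, so Noah wins.

Noah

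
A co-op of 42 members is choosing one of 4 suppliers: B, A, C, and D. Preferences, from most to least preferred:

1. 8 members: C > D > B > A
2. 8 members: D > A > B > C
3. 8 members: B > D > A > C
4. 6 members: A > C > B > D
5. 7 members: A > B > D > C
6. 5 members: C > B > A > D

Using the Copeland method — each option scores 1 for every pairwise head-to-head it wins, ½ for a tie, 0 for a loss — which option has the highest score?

B

B: beats C and D; ties A → score 2.5.
A: beats C; ties B; loses to D → score 1.5.
C: loses to B, A, and D → score 0.
D: beats A and C; loses to B → score 2.
B has the best pairwise record.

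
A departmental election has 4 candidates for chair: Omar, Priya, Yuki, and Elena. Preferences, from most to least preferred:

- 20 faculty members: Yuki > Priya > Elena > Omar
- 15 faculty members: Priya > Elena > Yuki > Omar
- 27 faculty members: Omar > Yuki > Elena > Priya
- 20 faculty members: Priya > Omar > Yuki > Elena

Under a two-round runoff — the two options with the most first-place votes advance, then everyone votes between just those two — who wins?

Priya

Round 1 first-place votes: Omar 27, Priya 35, Yuki 20, Elena 0.
Priya and Omar advance.
Runoff: Priya is preferred to Omar by 55 voters; Omar by 27.
Priya wins the runoff.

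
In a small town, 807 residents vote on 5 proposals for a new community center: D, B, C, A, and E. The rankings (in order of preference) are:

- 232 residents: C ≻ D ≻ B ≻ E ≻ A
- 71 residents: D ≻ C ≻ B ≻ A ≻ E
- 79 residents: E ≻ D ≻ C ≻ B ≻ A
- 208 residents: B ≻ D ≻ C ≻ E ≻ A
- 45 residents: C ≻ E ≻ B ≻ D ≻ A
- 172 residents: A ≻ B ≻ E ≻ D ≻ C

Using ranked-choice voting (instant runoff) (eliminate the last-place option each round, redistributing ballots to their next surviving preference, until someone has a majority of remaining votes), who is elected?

C

Round 1: D 71, B 208, C 277, A 172, E 79. Eliminate D.
Round 2: B 208, C 348, A 172, E 79. Eliminate E.
Round 3: B 208, C 427, A 172. C has a majority.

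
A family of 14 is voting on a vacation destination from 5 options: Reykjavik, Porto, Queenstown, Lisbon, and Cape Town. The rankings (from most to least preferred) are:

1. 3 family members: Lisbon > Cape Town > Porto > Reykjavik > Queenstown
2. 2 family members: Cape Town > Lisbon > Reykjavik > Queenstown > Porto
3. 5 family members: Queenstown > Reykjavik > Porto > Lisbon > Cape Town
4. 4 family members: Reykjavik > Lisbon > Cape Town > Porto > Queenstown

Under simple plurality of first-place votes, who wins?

First-place votes: Reykjavik 4, Porto 0, Queenstown 5, Lisbon 3, Cape Town 2.
Queenstown has the most first-place votes.

Queenstown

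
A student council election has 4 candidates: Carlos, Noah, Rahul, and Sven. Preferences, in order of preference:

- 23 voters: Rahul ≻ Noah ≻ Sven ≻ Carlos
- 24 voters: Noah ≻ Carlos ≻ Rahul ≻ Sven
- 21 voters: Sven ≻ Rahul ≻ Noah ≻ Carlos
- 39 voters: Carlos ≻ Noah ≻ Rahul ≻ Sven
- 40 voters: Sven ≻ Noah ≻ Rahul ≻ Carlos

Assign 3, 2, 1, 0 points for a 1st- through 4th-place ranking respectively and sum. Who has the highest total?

Carlos: 23·0 + 24·2 + 21·0 + 39·3 + 40·0 = 165
Noah: 23·2 + 24·3 + 21·1 + 39·2 + 40·2 = 297
Rahul: 23·3 + 24·1 + 21·2 + 39·1 + 40·1 = 214
Sven: 23·1 + 24·0 + 21·3 + 39·0 + 40·3 = 206
Noah has the highest Borda score (297).

Noah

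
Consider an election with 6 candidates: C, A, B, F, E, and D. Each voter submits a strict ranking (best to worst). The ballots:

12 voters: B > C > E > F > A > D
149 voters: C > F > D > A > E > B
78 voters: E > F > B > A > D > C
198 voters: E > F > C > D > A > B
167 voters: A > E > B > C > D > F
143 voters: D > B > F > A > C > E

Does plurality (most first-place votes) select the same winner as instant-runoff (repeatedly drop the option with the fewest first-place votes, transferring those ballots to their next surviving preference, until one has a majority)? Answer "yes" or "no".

Plurality — first-place votes: C 149, A 167, B 12, F 0, E 276, D 143. Winner: E.
Instant-runoff — R1 C 149, A 167, B 12, F 0, E 276, D 143 (F out); R2 C 149, A 167, B 12, E 276, D 143 (B out); R3 C 161, A 167, E 276, D 143 (D out); R4 C 161, A 310, E 276 (C out); R5 A 459, E 288 (A winner). Winner: A.
The two methods disagree.

no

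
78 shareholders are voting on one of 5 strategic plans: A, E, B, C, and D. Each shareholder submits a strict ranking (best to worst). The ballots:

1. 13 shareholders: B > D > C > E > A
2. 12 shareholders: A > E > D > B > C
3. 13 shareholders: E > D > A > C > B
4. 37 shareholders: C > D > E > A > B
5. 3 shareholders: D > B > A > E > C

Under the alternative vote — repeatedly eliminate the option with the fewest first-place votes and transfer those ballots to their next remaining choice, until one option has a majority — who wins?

Round 1: A 12, E 13, B 13, C 37, D 3. Eliminate D.
Round 2: A 12, E 13, B 16, C 37. Eliminate A.
Round 3: E 25, B 16, C 37. Eliminate B.
Round 4: E 28, C 50. C has a majority.

C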